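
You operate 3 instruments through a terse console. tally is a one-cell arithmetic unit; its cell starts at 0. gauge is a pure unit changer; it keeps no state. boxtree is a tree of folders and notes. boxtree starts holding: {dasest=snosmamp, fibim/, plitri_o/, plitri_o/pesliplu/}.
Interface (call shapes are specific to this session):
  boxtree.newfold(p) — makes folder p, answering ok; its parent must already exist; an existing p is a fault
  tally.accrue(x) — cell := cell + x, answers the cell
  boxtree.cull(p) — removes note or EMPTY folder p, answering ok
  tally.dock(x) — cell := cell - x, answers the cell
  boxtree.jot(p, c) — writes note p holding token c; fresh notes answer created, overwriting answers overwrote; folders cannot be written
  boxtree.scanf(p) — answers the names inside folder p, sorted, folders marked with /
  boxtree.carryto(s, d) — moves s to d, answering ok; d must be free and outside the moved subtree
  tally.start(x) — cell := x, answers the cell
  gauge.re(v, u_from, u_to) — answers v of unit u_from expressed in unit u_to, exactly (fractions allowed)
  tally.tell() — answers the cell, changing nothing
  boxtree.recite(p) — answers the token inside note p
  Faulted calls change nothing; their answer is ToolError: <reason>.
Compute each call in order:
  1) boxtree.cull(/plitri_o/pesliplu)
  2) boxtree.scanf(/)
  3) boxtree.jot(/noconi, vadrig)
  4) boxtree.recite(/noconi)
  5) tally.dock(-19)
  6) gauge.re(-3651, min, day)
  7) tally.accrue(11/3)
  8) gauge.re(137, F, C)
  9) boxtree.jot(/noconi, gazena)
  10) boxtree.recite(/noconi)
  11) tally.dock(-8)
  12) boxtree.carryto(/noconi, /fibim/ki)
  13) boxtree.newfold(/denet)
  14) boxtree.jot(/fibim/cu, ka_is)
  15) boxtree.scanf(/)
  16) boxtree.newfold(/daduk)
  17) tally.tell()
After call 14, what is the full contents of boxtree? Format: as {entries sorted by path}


→ boxtree.cull(/plitri_o/pesliplu)
← ok
→ boxtree.scanf(/)
← [dasest, fibim/, plitri_o/]
→ boxtree.jot(/noconi, vadrig)
← created
→ boxtree.recite(/noconi)
← vadrig
→ tally.dock(-19)
← 19
→ gauge.re(-3651, min, day)
← -1217/480
→ tally.accrue(11/3)
← 68/3
→ gauge.re(137, F, C)
← 175/3
→ boxtree.jot(/noconi, gazena)
← overwrote
→ boxtree.recite(/noconi)
← gazena
→ tally.dock(-8)
← 92/3
→ boxtree.carryto(/noconi, /fibim/ki)
← ok
→ boxtree.newfold(/denet)
← ok
→ boxtree.jot(/fibim/cu, ka_is)
← created
→ boxtree.scanf(/)
← [dasest, denet/, fibim/, plitri_o/]
→ boxtree.newfold(/daduk)
← ok
→ tally.tell()
← 92/3

Answer: {dasest=snosmamp, denet/, fibim/, fibim/cu=ka_is, fibim/ki=gazena, plitri_o/}


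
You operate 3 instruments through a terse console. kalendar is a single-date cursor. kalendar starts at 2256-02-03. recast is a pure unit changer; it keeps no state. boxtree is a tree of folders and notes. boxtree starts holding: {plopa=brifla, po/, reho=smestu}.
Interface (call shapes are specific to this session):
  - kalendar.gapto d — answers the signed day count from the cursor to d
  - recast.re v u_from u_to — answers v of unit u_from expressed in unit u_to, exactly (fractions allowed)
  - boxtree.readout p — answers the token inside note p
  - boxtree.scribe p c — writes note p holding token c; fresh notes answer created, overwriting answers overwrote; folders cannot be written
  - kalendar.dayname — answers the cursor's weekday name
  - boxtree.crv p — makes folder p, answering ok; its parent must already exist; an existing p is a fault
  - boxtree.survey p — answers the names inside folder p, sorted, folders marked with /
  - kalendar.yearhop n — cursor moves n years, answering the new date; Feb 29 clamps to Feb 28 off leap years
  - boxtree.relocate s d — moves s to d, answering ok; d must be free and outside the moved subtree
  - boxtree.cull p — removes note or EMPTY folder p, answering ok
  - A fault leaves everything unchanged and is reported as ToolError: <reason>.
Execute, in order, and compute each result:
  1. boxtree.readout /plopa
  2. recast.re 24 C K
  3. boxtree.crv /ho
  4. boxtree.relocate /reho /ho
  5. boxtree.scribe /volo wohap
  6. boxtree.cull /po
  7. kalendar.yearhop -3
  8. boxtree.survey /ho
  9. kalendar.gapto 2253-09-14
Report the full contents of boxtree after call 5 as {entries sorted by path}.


> boxtree.readout p: /plopa
[out] brifla
> recast.re v: 24 u_from: C u_to: K
[out] 5943/20
> boxtree.crv p: /ho
[out] ok
> boxtree.relocate s: /reho d: /ho
[out] ToolError: exists
> boxtree.scribe p: /volo c: wohap
[out] created
> boxtree.cull p: /po
[out] ok
> kalendar.yearhop n: -3
[out] 2253-02-03
> boxtree.survey p: /ho
[out] []
> kalendar.gapto d: 2253-09-14
[out] 223

Answer: {ho/, plopa=brifla, po/, reho=smestu, volo=wohap}


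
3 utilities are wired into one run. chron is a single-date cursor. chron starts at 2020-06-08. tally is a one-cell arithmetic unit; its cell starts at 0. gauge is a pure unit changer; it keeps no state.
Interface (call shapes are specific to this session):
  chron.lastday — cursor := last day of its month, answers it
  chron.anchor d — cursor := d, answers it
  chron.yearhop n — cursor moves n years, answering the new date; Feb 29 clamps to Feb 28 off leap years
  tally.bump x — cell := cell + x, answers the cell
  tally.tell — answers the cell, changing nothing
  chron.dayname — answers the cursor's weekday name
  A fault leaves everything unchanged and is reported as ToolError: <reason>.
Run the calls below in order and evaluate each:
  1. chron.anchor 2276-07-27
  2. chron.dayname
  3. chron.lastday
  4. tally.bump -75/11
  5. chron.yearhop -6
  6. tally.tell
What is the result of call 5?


Answer: 2270-07-31

Derivation:
Invoking chron.anchor passing d=2276-07-27, → 2276-07-27.
Now I run chron.dayname, → Thursday.
I invoke chron.lastday, → 2276-07-31.
Next I call tally.bump passing x=-75/11, which returns -75/11.
Invoking chron.yearhop passing n=-6, and see 2270-07-31.
Using tally.tell(), → -75/11.


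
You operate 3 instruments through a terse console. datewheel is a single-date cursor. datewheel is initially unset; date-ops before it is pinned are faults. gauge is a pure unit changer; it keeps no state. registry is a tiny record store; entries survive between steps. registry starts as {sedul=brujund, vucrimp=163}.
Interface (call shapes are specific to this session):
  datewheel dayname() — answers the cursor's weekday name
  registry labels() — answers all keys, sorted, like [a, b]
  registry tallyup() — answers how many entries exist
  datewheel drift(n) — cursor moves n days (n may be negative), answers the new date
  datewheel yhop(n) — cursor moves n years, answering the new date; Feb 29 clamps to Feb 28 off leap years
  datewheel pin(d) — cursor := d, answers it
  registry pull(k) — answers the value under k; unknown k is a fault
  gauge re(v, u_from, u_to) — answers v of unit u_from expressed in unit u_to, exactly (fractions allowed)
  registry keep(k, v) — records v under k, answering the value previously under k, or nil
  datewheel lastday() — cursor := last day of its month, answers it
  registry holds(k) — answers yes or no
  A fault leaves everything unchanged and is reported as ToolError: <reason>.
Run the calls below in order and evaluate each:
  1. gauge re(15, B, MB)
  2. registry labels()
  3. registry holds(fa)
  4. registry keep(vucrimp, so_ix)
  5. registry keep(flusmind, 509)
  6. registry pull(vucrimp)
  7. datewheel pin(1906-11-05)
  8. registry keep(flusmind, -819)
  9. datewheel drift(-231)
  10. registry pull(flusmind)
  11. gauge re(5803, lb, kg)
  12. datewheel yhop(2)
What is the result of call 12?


Answer: 1908-03-19

Derivation:
> gauge re v→15 u_from→B u_to→MB
:: 3/200000
> registry labels
:: [sedul, vucrimp]
> registry holds k→fa
:: no
> registry keep k→vucrimp v→so_ix
:: 163
> registry keep k→flusmind v→509
:: nil
> registry pull k→vucrimp
:: so_ix
> datewheel pin d→1906-11-05
:: 1906-11-05
> registry keep k→flusmind v→-819
:: 509
> datewheel drift n→-231
:: 1906-03-19
> registry pull k→flusmind
:: -819
> gauge re v→5803 u_from→lb u_to→kg
:: 263219652311/100000000
> datewheel yhop n→2
:: 1908-03-19


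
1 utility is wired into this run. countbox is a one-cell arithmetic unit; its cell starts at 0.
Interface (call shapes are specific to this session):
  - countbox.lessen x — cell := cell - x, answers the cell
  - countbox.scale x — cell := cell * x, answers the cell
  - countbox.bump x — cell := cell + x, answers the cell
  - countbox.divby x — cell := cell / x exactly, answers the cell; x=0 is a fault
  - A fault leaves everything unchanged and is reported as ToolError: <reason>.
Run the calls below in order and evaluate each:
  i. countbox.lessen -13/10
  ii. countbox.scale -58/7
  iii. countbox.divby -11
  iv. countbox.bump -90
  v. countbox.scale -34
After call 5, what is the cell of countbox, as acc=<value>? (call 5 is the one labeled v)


Act: countbox.lessen[x: -13/10]
Obs: 13/10
Act: countbox.scale[x: -58/7]
Obs: -377/35
Act: countbox.divby[x: -11]
Obs: 377/385
Act: countbox.bump[x: -90]
Obs: -34273/385
Act: countbox.scale[x: -34]
Obs: 1165282/385

Answer: acc=1165282/385


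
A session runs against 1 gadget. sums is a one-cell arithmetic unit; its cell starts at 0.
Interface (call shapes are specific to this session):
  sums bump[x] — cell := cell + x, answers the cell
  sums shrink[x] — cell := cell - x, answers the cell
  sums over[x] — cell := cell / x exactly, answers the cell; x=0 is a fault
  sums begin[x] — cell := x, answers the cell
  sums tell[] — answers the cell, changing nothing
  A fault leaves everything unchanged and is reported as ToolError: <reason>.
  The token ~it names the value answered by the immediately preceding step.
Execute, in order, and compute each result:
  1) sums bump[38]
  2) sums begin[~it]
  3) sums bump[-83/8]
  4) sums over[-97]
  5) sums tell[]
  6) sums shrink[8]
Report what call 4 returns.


Answer: -221/776

Derivation:
·→ sums bump(x→38)
·← 38
·→ sums begin(x→~it)
·← 38
·→ sums bump(x→-83/8)
·← 221/8
·→ sums over(x→-97)
·← -221/776
·→ sums tell()
·← -221/776
·→ sums shrink(x→8)
·← -6429/776


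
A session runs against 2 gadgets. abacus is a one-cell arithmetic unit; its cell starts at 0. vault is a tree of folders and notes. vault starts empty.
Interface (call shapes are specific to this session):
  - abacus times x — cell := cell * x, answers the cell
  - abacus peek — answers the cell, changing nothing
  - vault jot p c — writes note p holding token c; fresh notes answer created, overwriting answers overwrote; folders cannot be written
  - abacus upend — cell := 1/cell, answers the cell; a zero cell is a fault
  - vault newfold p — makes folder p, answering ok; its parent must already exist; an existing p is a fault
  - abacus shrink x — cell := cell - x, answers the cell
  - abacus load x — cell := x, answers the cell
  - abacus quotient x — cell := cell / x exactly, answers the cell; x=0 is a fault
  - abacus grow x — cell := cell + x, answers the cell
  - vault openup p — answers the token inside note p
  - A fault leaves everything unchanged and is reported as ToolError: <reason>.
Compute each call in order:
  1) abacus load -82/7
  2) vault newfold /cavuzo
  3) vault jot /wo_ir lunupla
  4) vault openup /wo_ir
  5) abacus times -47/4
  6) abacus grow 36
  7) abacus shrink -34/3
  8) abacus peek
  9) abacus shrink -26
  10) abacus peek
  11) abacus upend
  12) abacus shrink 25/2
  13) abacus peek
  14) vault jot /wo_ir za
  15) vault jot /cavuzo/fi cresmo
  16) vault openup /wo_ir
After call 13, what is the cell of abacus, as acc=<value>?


> abacus load -82/7
= -82/7
> vault newfold /cavuzo
= ok
> vault jot /wo_ir lunupla
= created
> vault openup /wo_ir
= lunupla
> abacus times -47/4
= 1927/14
> abacus grow 36
= 2431/14
> abacus shrink -34/3
= 7769/42
> abacus peek
= 7769/42
> abacus shrink -26
= 8861/42
> abacus peek
= 8861/42
> abacus upend
= 42/8861
> abacus shrink 25/2
= -221441/17722
> abacus peek
= -221441/17722
> vault jot /wo_ir za
= overwrote
> vault jot /cavuzo/fi cresmo
= created
> vault openup /wo_ir
= za

Answer: acc=-221441/17722


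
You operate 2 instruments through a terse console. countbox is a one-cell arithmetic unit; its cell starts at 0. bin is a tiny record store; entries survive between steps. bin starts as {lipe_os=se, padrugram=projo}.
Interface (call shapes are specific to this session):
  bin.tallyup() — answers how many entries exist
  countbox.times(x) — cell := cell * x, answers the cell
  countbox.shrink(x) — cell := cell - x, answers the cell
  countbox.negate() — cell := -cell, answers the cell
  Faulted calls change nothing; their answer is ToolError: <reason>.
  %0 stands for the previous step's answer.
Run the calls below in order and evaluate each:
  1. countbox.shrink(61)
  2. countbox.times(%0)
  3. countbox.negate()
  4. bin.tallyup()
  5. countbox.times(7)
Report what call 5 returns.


Answer: -26047

Derivation:
→ countbox.shrink(x→61)
← -61
→ countbox.times(x→%0)
← 3721
→ countbox.negate()
← -3721
→ bin.tallyup()
← 2
→ countbox.times(x→7)
← -26047


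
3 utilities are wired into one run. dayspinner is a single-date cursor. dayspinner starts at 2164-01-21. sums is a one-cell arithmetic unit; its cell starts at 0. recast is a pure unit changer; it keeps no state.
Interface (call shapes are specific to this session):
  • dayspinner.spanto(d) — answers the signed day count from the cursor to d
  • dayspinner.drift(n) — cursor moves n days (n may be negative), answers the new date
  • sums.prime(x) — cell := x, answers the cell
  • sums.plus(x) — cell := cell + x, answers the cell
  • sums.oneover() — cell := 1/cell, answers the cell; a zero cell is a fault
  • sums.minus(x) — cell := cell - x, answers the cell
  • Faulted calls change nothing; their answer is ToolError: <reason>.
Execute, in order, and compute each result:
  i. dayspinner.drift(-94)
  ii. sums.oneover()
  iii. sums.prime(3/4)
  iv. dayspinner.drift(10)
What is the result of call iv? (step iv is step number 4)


[in] dayspinner.drift -94
:: 2163-10-19
[in] sums.oneover
:: ToolError: reciprocal of zero
[in] sums.prime 3/4
:: 3/4
[in] dayspinner.drift 10
:: 2163-10-29

Answer: 2163-10-29


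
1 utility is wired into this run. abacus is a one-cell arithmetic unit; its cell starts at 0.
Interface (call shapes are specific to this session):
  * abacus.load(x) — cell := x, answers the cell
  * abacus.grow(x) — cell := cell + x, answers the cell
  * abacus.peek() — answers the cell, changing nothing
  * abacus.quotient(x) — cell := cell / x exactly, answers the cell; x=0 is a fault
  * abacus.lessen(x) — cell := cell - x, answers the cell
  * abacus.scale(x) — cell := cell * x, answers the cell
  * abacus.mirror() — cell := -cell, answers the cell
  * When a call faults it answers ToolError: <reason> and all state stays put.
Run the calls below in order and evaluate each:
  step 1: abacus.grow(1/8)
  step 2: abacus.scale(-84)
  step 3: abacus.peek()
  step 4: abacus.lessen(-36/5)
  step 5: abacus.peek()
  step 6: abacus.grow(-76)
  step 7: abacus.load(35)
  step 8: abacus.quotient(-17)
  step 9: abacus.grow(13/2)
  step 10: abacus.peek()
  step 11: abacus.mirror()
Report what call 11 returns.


# 1. grow(x='1/8') == 1/8
# 2. scale(x='-84') == -21/2
# 3. peek() == -21/2
# 4. lessen(x='-36/5') == -33/10
# 5. peek() == -33/10
# 6. grow(x='-76') == -793/10
# 7. load(x='35') == 35
# 8. quotient(x='-17') == -35/17
# 9. grow(x='13/2') == 151/34
# 10. peek() == 151/34
# 11. mirror() == -151/34

Answer: -151/34


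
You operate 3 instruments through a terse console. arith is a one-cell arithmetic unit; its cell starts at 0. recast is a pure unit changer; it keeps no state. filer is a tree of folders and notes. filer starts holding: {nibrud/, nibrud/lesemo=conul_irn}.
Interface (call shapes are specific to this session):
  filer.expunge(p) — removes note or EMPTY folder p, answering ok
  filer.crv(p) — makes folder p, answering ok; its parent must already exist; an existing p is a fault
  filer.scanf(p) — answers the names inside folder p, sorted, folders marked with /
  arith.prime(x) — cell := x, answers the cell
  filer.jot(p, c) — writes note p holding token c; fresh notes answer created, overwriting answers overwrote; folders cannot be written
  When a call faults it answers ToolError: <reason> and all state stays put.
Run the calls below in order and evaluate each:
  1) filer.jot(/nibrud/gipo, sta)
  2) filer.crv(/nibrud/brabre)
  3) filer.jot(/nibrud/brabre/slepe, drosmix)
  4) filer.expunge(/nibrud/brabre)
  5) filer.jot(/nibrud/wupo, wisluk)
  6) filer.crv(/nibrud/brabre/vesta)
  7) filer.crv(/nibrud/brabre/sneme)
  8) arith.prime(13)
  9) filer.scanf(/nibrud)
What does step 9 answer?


Answer: [brabre/, gipo, lesemo, wupo]

Derivation:
Using filer.jot passing /nibrud/gipo, sta, → created.
I run filer.crv passing /nibrud/brabre, — result: ok.
Invoking filer.jot passing /nibrud/brabre/slepe, drosmix, and get created.
Invoking filer.expunge passing /nibrud/brabre: ToolError: not empty.
I use filer.jot passing /nibrud/wupo, wisluk, and see created.
I invoke filer.crv passing /nibrud/brabre/vesta, and get ok.
I try filer.crv passing /nibrud/brabre/sneme, and observe ok.
Using arith.prime passing 13, which returns 13.
I call filer.scanf passing /nibrud, giving [brabre/, gipo, lesemo, wupo].


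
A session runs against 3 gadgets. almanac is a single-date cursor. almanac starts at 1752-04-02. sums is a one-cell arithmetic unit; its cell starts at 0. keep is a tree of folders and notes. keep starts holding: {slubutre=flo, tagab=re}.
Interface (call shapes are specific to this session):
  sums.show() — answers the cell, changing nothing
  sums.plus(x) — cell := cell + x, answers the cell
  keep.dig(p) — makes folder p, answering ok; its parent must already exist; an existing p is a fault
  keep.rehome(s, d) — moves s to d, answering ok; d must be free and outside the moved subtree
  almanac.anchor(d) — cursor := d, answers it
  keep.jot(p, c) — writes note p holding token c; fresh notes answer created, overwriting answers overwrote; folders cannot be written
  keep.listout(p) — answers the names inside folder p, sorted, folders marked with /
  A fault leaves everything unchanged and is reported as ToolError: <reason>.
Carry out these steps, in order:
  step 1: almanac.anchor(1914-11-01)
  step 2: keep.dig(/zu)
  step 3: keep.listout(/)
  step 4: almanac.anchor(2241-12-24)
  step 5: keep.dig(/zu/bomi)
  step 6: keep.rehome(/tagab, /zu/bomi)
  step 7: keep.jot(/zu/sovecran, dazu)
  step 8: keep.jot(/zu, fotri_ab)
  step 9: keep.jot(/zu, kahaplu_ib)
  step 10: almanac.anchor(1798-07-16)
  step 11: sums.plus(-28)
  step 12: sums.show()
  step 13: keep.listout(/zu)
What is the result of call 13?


Answer: [bomi/, sovecran]

Derivation:
> almanac.anchor 1914-11-01
[out] 1914-11-01
> keep.dig /zu
[out] ok
> keep.listout /
[out] [slubutre, tagab, zu/]
> almanac.anchor 2241-12-24
[out] 2241-12-24
> keep.dig /zu/bomi
[out] ok
> keep.rehome /tagab /zu/bomi
[out] ToolError: exists
> keep.jot /zu/sovecran dazu
[out] created
> keep.jot /zu fotri_ab
[out] ToolError: is a directory
> keep.jot /zu kahaplu_ib
[out] ToolError: is a directory
> almanac.anchor 1798-07-16
[out] 1798-07-16
> sums.plus -28
[out] -28
> sums.show
[out] -28
> keep.listout /zu
[out] [bomi/, sovecran]


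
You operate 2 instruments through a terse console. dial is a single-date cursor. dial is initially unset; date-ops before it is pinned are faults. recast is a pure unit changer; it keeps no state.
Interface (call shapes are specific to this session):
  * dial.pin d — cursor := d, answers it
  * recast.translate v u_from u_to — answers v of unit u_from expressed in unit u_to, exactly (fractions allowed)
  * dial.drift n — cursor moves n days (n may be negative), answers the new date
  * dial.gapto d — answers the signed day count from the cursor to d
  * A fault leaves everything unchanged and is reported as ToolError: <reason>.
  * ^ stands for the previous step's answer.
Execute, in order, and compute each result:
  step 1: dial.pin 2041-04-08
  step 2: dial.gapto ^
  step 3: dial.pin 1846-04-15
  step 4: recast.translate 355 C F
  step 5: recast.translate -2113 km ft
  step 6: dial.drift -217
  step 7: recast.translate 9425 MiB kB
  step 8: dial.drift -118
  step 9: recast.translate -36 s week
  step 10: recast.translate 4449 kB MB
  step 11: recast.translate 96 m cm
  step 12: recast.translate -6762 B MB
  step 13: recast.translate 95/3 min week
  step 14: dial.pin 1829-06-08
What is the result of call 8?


Now I run dial.pin using d→2041-04-08: 2041-04-08.
Calling dial.gapto using d→^: 0.
Invoking dial.pin using d→1846-04-15, which returns 1846-04-15.
I invoke recast.translate using v→355, u_from→C, u_to→F, and see 671.
I try recast.translate using v→-2113, u_from→km, u_to→ft, and get -2641250000/381.
I try dial.drift using n→-217, and observe 1845-09-10.
Calling recast.translate using v→9425, u_from→MiB, u_to→kB, and observe 49414144/5.
Now I run dial.drift using n→-118, — result: 1845-05-15.
Using recast.translate using v→-36, u_from→s, u_to→week, and observe -1/16800.
Calling recast.translate using v→4449, u_from→kB, u_to→MB, and see 4449/1000.
Now I run recast.translate using v→96, u_from→m, u_to→cm, which returns 9600.
Invoking recast.translate using v→-6762, u_from→B, u_to→MB: -3381/500000.
Calling recast.translate using v→95/3, u_from→min, u_to→week, and see 19/6048.
Calling dial.pin using d→1829-06-08, and get 1829-06-08.

Answer: 1845-05-15


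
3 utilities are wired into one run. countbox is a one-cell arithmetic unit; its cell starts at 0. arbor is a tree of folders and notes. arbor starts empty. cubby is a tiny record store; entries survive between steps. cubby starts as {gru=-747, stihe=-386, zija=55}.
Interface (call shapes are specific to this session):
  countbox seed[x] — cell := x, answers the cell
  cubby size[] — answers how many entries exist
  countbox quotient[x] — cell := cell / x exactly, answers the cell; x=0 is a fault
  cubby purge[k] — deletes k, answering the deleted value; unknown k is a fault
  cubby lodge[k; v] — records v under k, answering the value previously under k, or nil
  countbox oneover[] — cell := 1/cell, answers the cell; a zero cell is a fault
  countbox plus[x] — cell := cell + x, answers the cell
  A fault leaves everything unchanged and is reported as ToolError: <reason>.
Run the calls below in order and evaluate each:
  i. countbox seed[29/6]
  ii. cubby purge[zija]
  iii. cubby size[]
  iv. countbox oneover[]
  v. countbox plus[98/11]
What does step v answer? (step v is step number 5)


Answer: 2908/319

Derivation:
! 1. countbox seed(x: 29/6) => 29/6
! 2. cubby purge(k: zija) => 55
! 3. cubby size() => 2
! 4. countbox oneover() => 6/29
! 5. countbox plus(x: 98/11) => 2908/319


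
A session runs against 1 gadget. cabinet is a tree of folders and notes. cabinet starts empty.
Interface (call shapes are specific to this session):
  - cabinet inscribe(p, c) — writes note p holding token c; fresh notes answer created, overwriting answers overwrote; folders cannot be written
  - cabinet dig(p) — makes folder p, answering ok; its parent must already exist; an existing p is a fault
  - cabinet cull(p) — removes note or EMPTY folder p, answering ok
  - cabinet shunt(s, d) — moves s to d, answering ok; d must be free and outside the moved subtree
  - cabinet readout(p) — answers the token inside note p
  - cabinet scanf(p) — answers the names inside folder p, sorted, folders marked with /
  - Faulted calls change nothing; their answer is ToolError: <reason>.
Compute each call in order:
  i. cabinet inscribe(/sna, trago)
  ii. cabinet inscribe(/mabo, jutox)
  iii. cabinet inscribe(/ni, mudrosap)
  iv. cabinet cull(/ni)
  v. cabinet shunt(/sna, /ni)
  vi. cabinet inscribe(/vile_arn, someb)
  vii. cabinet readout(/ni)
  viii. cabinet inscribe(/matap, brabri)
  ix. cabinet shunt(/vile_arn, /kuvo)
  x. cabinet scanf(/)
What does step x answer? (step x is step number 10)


-- cabinet inscribe(p: /sna, c: trago) == created
-- cabinet inscribe(p: /mabo, c: jutox) == created
-- cabinet inscribe(p: /ni, c: mudrosap) == created
-- cabinet cull(p: /ni) == ok
-- cabinet shunt(s: /sna, d: /ni) == ok
-- cabinet inscribe(p: /vile_arn, c: someb) == created
-- cabinet readout(p: /ni) == trago
-- cabinet inscribe(p: /matap, c: brabri) == created
-- cabinet shunt(s: /vile_arn, d: /kuvo) == ok
-- cabinet scanf(p: /) == [kuvo, mabo, matap, ni]

Answer: [kuvo, mabo, matap, ni]


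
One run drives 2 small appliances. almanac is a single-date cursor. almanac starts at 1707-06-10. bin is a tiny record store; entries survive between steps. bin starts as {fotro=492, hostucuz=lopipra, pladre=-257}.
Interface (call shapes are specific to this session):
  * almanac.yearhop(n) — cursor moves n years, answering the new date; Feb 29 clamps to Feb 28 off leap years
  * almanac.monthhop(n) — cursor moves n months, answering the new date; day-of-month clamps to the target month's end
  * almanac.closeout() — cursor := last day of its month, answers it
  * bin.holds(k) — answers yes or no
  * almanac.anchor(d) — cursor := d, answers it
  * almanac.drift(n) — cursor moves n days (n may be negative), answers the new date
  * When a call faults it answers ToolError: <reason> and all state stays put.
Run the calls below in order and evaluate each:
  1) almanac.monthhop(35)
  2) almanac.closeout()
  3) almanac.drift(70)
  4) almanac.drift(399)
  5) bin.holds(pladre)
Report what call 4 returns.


I use almanac.monthhop passing n=35, which returns 1710-05-10.
Next I call almanac.closeout, giving 1710-05-31.
Next I call almanac.drift passing n=70, and observe 1710-08-09.
I use almanac.drift passing n=399, yielding 1711-09-12.
I use bin.holds passing k=pladre, giving yes.

Answer: 1711-09-12


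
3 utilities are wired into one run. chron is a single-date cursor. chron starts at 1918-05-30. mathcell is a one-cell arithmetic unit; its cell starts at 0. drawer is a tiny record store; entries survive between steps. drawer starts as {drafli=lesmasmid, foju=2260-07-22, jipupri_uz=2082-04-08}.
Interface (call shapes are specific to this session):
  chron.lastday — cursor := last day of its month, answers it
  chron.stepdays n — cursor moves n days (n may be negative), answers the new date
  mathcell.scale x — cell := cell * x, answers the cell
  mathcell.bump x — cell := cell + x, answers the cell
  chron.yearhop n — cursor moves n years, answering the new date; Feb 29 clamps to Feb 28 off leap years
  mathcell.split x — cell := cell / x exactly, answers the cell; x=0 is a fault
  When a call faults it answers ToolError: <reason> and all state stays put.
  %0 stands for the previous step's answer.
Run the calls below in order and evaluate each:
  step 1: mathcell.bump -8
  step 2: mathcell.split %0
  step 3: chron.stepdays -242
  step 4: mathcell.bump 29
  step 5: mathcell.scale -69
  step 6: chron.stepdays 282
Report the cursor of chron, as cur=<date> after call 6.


I call bump(x='-8'), giving -8.
Next I call split(x='%0'), — result: 1.
I call stepdays(n='-242'), and get 1917-09-30.
I call bump(x='29'), and observe 30.
I use scale(x='-69'), → -2070.
I use stepdays(n='282'), yielding 1918-07-09.

Answer: cur=1918-07-09


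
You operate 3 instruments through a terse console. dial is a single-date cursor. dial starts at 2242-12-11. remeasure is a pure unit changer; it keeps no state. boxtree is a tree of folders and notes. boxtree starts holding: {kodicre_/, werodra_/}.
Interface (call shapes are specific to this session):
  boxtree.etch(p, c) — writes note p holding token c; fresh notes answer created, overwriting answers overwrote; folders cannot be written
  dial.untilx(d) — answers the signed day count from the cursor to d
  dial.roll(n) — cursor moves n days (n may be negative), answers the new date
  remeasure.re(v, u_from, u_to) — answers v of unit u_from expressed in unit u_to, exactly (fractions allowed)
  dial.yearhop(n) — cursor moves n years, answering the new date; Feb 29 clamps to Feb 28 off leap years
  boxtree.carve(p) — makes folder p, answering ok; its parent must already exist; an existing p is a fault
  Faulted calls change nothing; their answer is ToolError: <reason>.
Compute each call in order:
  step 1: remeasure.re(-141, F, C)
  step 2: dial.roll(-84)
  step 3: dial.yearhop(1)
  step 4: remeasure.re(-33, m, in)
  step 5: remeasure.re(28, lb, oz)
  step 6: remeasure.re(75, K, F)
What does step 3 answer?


% re v=-141 u_from=F u_to=C
  -865/9
% roll n=-84
  2242-09-18
% yearhop n=1
  2243-09-18
% re v=-33 u_from=m u_to=in
  -165000/127
% re v=28 u_from=lb u_to=oz
  448
% re v=75 u_from=K u_to=F
  -32467/100

Answer: 2243-09-18


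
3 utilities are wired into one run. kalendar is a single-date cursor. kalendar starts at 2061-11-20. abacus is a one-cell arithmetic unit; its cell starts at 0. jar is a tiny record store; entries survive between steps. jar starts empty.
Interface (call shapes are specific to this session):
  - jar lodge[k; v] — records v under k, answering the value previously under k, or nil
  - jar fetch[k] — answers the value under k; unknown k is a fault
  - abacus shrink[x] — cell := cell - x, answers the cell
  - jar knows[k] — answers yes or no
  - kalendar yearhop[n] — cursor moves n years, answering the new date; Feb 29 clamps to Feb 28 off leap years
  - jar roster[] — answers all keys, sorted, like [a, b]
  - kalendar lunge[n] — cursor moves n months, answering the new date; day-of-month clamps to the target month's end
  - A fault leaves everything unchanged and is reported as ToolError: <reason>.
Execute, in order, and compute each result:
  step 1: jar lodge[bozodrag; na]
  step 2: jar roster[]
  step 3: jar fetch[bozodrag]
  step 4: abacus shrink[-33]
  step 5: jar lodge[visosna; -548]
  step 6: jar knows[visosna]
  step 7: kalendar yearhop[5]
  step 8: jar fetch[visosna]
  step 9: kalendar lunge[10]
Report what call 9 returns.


;; jar lodge(k→bozodrag, v→na) == nil
;; jar roster() == [bozodrag]
;; jar fetch(k→bozodrag) == na
;; abacus shrink(x→-33) == 33
;; jar lodge(k→visosna, v→-548) == nil
;; jar knows(k→visosna) == yes
;; kalendar yearhop(n→5) == 2066-11-20
;; jar fetch(k→visosna) == -548
;; kalendar lunge(n→10) == 2067-09-20

Answer: 2067-09-20


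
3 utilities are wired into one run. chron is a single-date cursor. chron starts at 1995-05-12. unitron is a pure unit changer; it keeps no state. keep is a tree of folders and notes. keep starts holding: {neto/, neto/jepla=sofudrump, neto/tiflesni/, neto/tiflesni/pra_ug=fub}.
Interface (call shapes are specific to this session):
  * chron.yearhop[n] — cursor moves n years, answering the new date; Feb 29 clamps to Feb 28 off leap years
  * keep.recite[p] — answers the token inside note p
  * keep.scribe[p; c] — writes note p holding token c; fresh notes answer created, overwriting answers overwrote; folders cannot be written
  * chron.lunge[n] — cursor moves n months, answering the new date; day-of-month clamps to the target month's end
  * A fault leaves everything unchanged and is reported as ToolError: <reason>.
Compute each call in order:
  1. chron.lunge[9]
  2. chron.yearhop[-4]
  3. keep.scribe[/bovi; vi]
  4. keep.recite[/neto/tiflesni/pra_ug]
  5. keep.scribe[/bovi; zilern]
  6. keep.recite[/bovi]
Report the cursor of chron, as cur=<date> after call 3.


Answer: cur=1992-02-12

Derivation:
$ chron.lunge 9
:: 1996-02-12
$ chron.yearhop -4
:: 1992-02-12
$ keep.scribe /bovi vi
:: created
$ keep.recite /neto/tiflesni/pra_ug
:: fub
$ keep.scribe /bovi zilern
:: overwrote
$ keep.recite /bovi
:: zilern


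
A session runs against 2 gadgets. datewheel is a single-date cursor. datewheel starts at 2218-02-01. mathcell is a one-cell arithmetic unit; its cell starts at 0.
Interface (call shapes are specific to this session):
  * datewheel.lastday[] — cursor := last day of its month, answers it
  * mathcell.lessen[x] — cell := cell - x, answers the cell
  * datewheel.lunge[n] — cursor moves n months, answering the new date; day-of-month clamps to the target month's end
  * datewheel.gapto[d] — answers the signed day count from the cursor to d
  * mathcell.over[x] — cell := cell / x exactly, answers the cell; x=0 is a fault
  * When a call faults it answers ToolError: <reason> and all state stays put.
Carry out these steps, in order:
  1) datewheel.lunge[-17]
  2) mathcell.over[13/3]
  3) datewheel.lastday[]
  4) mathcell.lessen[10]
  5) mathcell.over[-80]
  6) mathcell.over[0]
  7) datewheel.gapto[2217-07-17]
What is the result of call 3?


Act: datewheel.lunge[-17]
Obs: 2216-09-01
Act: mathcell.over[13/3]
Obs: 0
Act: datewheel.lastday[]
Obs: 2216-09-30
Act: mathcell.lessen[10]
Obs: -10
Act: mathcell.over[-80]
Obs: 1/8
Act: mathcell.over[0]
Obs: ToolError: division by zero
Act: datewheel.gapto[2217-07-17]
Obs: 290

Answer: 2216-09-30


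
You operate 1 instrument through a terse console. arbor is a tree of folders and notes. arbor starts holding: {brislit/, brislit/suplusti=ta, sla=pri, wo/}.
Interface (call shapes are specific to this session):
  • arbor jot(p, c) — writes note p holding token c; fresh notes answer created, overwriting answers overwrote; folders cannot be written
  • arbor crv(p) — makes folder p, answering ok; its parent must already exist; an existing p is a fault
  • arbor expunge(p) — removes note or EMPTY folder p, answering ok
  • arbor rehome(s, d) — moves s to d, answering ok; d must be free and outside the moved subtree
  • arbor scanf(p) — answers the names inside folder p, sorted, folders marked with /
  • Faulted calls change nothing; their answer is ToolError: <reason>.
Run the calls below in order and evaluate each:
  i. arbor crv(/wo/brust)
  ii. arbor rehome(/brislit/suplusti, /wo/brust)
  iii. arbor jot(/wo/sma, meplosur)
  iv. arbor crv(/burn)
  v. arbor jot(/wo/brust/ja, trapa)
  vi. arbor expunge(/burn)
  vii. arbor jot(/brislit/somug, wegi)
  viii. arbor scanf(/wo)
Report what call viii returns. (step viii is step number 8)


Answer: [brust/, sma]

Derivation:
Step: arbor crv[p='/wo/brust']
Result: ok
Step: arbor rehome[s='/brislit/suplusti'; d='/wo/brust']
Result: ToolError: exists
Step: arbor jot[p='/wo/sma'; c='meplosur']
Result: created
Step: arbor crv[p='/burn']
Result: ok
Step: arbor jot[p='/wo/brust/ja'; c='trapa']
Result: created
Step: arbor expunge[p='/burn']
Result: ok
Step: arbor jot[p='/brislit/somug'; c='wegi']
Result: created
Step: arbor scanf[p='/wo']
Result: [brust/, sma]


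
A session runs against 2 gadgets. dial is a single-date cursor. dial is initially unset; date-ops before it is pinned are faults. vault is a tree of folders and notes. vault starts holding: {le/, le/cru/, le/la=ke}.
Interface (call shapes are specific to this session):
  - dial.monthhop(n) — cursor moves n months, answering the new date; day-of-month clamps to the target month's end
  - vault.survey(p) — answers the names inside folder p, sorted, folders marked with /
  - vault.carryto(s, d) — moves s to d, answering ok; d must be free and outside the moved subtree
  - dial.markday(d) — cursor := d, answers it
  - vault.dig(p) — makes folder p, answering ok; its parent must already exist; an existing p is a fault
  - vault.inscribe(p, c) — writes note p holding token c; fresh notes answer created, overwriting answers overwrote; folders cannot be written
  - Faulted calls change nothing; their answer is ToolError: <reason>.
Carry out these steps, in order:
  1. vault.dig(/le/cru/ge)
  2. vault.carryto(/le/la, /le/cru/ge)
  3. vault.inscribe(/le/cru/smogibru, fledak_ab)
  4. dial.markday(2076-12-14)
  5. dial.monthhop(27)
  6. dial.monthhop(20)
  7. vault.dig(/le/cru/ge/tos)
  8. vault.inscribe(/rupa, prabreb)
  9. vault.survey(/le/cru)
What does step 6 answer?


Answer: 2080-11-14

Derivation:
# dig(p→/le/cru/ge) => ok
# carryto(s→/le/la, d→/le/cru/ge) => ToolError: exists
# inscribe(p→/le/cru/smogibru, c→fledak_ab) => created
# markday(d→2076-12-14) => 2076-12-14
# monthhop(n→27) => 2079-03-14
# monthhop(n→20) => 2080-11-14
# dig(p→/le/cru/ge/tos) => ok
# inscribe(p→/rupa, c→prabreb) => created
# survey(p→/le/cru) => [ge/, smogibru]


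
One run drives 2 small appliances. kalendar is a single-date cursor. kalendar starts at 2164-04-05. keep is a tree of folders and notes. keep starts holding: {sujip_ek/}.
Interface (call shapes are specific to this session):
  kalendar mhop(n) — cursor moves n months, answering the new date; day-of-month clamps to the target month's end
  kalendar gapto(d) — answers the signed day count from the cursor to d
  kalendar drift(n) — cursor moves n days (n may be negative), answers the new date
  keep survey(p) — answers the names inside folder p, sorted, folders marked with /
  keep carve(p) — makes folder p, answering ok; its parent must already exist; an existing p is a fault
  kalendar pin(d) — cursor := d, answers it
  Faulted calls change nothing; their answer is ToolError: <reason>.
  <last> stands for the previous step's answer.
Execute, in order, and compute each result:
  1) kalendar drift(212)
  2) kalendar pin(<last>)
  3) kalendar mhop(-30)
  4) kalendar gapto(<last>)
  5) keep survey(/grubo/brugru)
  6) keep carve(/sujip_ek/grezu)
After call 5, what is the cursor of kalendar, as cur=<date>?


Answer: cur=2162-05-03

Derivation:
>> kalendar drift(n: 212)
<< 2164-11-03
>> kalendar pin(d: <last>)
<< 2164-11-03
>> kalendar mhop(n: -30)
<< 2162-05-03
>> kalendar gapto(d: <last>)
<< 0
>> keep survey(p: /grubo/brugru)
<< ToolError: not found
>> keep carve(p: /sujip_ek/grezu)
<< ok


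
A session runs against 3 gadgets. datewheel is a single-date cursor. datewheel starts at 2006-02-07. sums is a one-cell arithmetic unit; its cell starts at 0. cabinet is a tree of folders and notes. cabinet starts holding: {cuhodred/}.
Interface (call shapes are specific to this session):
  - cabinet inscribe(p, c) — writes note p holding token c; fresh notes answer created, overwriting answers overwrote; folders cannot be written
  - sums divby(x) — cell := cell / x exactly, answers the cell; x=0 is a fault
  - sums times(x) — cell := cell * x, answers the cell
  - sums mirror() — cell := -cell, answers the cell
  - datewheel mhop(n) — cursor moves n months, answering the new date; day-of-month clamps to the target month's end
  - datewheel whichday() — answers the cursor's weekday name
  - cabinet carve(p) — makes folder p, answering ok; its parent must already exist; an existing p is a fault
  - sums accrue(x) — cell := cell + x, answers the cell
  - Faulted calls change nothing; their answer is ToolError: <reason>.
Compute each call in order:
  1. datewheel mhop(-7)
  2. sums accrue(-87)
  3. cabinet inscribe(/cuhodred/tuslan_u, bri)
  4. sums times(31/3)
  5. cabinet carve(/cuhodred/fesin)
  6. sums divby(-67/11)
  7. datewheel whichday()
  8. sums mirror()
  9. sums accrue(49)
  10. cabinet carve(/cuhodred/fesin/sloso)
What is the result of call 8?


Answer: -9889/67

Derivation:
CALL datewheel mhop[n='-7']
RET  2005-07-07
CALL sums accrue[x='-87']
RET  -87
CALL cabinet inscribe[p='/cuhodred/tuslan_u'; c='bri']
RET  created
CALL sums times[x='31/3']
RET  -899
CALL cabinet carve[p='/cuhodred/fesin']
RET  ok
CALL sums divby[x='-67/11']
RET  9889/67
CALL datewheel whichday[]
RET  Thursday
CALL sums mirror[]
RET  -9889/67
CALL sums accrue[x='49']
RET  -6606/67
CALL cabinet carve[p='/cuhodred/fesin/sloso']
RET  ok


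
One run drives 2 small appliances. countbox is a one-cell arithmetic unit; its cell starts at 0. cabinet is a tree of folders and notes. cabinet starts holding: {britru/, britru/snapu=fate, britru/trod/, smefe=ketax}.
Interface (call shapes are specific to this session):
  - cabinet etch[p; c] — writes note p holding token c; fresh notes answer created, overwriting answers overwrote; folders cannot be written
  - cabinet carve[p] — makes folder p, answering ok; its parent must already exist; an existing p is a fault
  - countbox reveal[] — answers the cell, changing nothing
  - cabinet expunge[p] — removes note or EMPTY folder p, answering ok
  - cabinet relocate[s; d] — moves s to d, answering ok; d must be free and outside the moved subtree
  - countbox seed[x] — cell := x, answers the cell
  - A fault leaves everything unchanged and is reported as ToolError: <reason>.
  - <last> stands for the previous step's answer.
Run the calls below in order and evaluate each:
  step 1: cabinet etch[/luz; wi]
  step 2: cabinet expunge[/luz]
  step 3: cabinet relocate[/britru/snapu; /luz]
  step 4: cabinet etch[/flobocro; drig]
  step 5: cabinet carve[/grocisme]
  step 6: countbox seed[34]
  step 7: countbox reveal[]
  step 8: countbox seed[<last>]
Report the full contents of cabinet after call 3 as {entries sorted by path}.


→ cabinet etch(p='/luz', c='wi')
← created
→ cabinet expunge(p='/luz')
← ok
→ cabinet relocate(s='/britru/snapu', d='/luz')
← ok
→ cabinet etch(p='/flobocro', c='drig')
← created
→ cabinet carve(p='/grocisme')
← ok
→ countbox seed(x='34')
← 34
→ countbox reveal()
← 34
→ countbox seed(x='<last>')
← 34

Answer: {britru/, britru/trod/, luz=fate, smefe=ketax}
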